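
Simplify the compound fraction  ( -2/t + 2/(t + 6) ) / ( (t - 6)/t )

-12/(t^2 - 36)

Numerator: -2/t + 2/(t + 6) = -12/(t^2 + 6*t)
Denominator: (t - 6)/t = (t - 6)/t
Divide: (-12/(t^2 + 6*t)) · (t/(t - 6)) = -12/(t^2 - 36)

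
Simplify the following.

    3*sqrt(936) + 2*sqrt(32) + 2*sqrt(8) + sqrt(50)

17*sqrt(2) + 18*sqrt(26)

3*sqrt(936) = 18*sqrt(26); 2*sqrt(32) = 8*sqrt(2); 2*sqrt(8) = 4*sqrt(2); sqrt(50) = 5*sqrt(2)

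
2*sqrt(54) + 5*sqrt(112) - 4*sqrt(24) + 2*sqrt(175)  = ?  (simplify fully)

-2*sqrt(6) + 30*sqrt(7)

2*sqrt(54) = 6*sqrt(6); 5*sqrt(112) = 20*sqrt(7); 4*sqrt(24) = 8*sqrt(6); 2*sqrt(175) = 10*sqrt(7)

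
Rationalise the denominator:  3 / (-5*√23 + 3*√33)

Multiply numerator and denominator by 3*√33 + 5*√23.
Denominator becomes -278; numerator becomes 9*√33 + 15*√23.

(-15*√23 - 9*√33)/278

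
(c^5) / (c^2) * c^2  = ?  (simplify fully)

Quotient: c^3
Multiply by c^2: add exponents.

c^5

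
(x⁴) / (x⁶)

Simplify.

x^(-2)

Quotient: (x^-2)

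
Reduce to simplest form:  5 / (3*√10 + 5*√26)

Multiply numerator and denominator by -3*√10 + 5*√26.
Denominator becomes 560; numerator becomes -15*√10 + 25*√26.

(-3*√10 + 5*√26)/112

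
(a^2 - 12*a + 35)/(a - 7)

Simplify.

Factor: a^2 - 12*a + 35 = (a - 5)*(a - 7)
Cancel the common factor (a - 7).

a - 5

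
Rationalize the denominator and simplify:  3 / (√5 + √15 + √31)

Group as (√5 + √31) + √15; multiply by (√5 + √31) - √15, then rationalise the remaining surd.

(-30*√93 - 33*√31 + 63*√15 + 123*√5)/179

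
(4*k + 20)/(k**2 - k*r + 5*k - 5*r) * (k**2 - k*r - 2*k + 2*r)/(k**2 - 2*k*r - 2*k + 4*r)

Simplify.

Factor: 4*k + 20 = 4*(k + 5);  k**2 - k*r + 5*k - 5*r = (k - r)*(k + 5);  k**2 - k*r - 2*k + 2*r = (k - r)*(k - 2);  k**2 - 2*k*r - 2*k + 4*r = (k - 2)*(k - 2*r)
Cancel the common factors (k + 5), (k - 2), (k - r).

-4/(-k + 2*r)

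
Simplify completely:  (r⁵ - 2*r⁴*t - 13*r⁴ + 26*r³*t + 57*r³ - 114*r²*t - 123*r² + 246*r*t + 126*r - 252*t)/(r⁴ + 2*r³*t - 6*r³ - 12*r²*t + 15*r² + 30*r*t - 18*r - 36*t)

(r² - 2*r*t - 7*r + 14*t)/(r + 2*t)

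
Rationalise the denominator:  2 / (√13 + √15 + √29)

Group as (√15 + √29) + √13; multiply by (√15 + √29) - √13, then rationalise the remaining surd.

(-4*√5655 - 2*√29 + 54*√15 + 62*√13)/779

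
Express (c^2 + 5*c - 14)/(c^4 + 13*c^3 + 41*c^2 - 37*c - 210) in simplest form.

1/(c^2 + 8*c + 15)

Factor: c^2 + 5*c - 14 = (c + 7)*(c - 2);  c^4 + 13*c^3 + 41*c^2 - 37*c - 210 = (c + 7)*(c - 2)*(c + 3)*(c + 5)
Cancel the common factors (c - 2), (c + 7).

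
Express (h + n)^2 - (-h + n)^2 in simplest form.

Binomially expand both and collect terms in n, h.

4*h*n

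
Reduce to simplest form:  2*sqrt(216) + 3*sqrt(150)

2*sqrt(216) = 12*sqrt(6); 3*sqrt(150) = 15*sqrt(6)
Combine: (12 + 15)·sqrt(6) = 27*sqrt(6)

27*sqrt(6)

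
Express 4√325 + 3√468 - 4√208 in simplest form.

22*√13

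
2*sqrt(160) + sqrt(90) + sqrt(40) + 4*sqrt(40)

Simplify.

21*sqrt(10)

2*sqrt(160) = 8*sqrt(10); sqrt(90) = 3*sqrt(10); sqrt(40) = 2*sqrt(10); 4*sqrt(40) = 8*sqrt(10)
Combine: (8 + 3 + 2 + 8)·sqrt(10) = 21*sqrt(10)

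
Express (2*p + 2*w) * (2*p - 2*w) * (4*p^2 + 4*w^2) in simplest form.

16*p^4 - 16*w^4

Pair the conjugate factors: ((2*p)+(2*w))((2*p)-(2*w)) = 4*p^2 - 4*w^2, then repeat with the next factor.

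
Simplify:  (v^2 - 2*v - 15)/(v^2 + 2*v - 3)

Factor: v^2 - 2*v - 15 = (v + 3)*(v - 5);  v^2 + 2*v - 3 = (v - 1)*(v + 3)
Cancel the common factor (v + 3).

(v - 5)/(v - 1)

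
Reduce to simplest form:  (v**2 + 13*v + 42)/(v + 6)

v + 7

Factor: v**2 + 13*v + 42 = (v + 7)*(v + 6)
Cancel the common factor (v + 6).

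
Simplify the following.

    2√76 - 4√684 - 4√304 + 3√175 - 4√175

2√76 = 4*√19; 4√684 = 24*√19; 4√304 = 16*√19; 3√175 = 15*√7; 4√175 = 20*√7

-36*√19 - 5*√7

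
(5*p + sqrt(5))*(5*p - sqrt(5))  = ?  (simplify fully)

25*p^2 - 5

(5*p)^2 - (sqrt(5))^2 = 25*p^2 - 5.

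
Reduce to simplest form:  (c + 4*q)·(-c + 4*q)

-c² + 16*q²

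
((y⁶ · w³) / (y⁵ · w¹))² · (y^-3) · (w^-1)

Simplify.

Inside the bracket: y¹ · w²
Raise to the power 2: y² · w⁴
Multiply by (y^-3) · (w^-1): add exponents.

w³/y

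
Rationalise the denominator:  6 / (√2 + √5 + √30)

Group as (√5 + √30) + √2; multiply by (√5 + √30) - √2, then rationalise the remaining surd.

(-54*√5 - 66*√2 + 40*√3 + 46*√30)/163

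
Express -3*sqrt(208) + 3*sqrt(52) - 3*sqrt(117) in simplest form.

-15*sqrt(13)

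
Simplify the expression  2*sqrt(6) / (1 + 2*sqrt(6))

(-2*sqrt(6) + 24)/23

Multiply numerator and denominator by -2*sqrt(6) + 1.
Denominator becomes -23; numerator becomes -24 + 2*sqrt(6).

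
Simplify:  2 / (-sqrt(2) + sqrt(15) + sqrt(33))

(-10*sqrt(15) - 3*sqrt(110) + 23*sqrt(2) + 8*sqrt(33))/34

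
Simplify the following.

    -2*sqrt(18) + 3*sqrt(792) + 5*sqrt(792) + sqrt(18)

2*sqrt(18) = 6*sqrt(2); 3*sqrt(792) = 18*sqrt(22); 5*sqrt(792) = 30*sqrt(22); sqrt(18) = 3*sqrt(2)

-3*sqrt(2) + 48*sqrt(22)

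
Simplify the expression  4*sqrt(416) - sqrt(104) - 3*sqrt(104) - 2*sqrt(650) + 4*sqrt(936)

4*sqrt(416) = 16*sqrt(26); sqrt(104) = 2*sqrt(26); 3*sqrt(104) = 6*sqrt(26); 2*sqrt(650) = 10*sqrt(26); 4*sqrt(936) = 24*sqrt(26)
Combine: (16 - 2 - 6 - 10 + 24)·sqrt(26) = 22*sqrt(26)

22*sqrt(26)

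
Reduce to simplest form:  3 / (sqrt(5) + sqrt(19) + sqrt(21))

(-6*sqrt(1995) + 9*sqrt(21) + 21*sqrt(19) + 105*sqrt(5))/371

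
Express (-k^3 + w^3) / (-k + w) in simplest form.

k^2 + k*w + w^2

Factor as (a-b)(a^2+ab+b^2) with a=w, b=k.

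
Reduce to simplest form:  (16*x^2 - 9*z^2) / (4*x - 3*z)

16*x^2 - 9*z^2 factors as (4*x - 3*z)*(4*x + 3*z).

4*x + 3*z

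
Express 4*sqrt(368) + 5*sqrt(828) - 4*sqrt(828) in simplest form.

4*sqrt(368) = 16*sqrt(23); 5*sqrt(828) = 30*sqrt(23); 4*sqrt(828) = 24*sqrt(23)
Combine: (16 + 30 - 24)·sqrt(23) = 22*sqrt(23)

22*sqrt(23)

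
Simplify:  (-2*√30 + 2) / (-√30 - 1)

Multiply numerator and denominator by -1 + √30.
Denominator becomes -29; numerator becomes -62 + 4*√30.

(-4*√30 + 62)/29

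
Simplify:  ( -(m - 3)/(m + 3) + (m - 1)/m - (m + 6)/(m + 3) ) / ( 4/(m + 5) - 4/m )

Numerator: -(m - 3)/(m + 3) + (m - 1)/m - (m + 6)/(m + 3) = (-m² - m - 3)/(m² + 3*m)
Denominator: 4/(m + 5) - 4/m = -20/(m² + 5*m)
Divide: ((-m² - m - 3)/(m² + 3*m)) · (-m²/20 - m/4) = (m³ + 6*m² + 8*m + 15)/(20*m + 60)

(m³ + 6*m² + 8*m + 15)/(20*m + 60)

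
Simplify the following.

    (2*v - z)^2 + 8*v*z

After expansion: 4*v^2 + 4*v*z + z^2 — a perfect-square trinomial.

(2*v + z)^2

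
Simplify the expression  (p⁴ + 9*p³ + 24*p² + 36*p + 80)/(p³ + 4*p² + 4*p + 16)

p + 5

Factor: p⁴ + 9*p³ + 24*p² + 36*p + 80 = (p + 5)·(p² + 4)·(p + 4);  p³ + 4*p² + 4*p + 16 = (p² + 4)·(p + 4)
Cancel the common factors (p² + 4), (p + 4).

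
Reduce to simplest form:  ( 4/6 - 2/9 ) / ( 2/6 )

4/3

Numerator: 4/6 - 2/9 = 4/9
Denominator: 2/6 = 1/3
Divide: (4/9) · (3) = 4/3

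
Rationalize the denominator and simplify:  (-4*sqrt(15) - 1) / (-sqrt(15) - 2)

(-7*sqrt(15) + 58)/11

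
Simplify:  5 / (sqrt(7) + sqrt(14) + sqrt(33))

Group as (sqrt(14) + sqrt(33)) + sqrt(7); multiply by (sqrt(14) + sqrt(33)) - sqrt(7), then rationalise the remaining surd.

(-35*sqrt(66) - 30*sqrt(33) + 65*sqrt(14) + 100*sqrt(7))/124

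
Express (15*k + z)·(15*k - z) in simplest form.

(15*k)^2 - (z)^2 = 225*k² - z².

225*k² - z²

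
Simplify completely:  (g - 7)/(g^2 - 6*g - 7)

Factor: g^2 - 6*g - 7 = (g - 7)*(g + 1)
Cancel the common factor (g - 7).

1/(g + 1)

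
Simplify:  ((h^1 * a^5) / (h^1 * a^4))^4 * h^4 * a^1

Inside the bracket: a^1
Raise to the power 4: a^4
Multiply by h^4 * a^1: add exponents.

a^5*h^4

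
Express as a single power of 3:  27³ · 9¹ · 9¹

27³ = 3^9; 9¹ = 3^2; 9¹ = 3^2
Combine exponents: 3^13

3^13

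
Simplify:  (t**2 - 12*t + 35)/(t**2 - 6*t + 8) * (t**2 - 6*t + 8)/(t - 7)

Factor: t**2 - 12*t + 35 = (t - 7)*(t - 5);  t**2 - 6*t + 8 = (t - 2)*(t - 4);  t**2 - 6*t + 8 = (t - 4)*(t - 2)
Cancel the common factors (t - 7), (t - 4), (t - 2).

t - 5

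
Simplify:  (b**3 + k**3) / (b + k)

Factor as (a+b)(a**2-ab+b**2) with a=k, b=b.

b**2 - b*k + k**2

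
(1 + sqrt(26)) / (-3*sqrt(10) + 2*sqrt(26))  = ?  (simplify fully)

Multiply numerator and denominator by 3*sqrt(10) + 2*sqrt(26).
Denominator becomes 14; numerator becomes 3*sqrt(10) + 2*sqrt(26) + 6*sqrt(65) + 52.

(3*sqrt(10) + 2*sqrt(26) + 6*sqrt(65) + 52)/14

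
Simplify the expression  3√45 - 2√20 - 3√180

3√45 = 9*√5; 2√20 = 4*√5; 3√180 = 18*√5
Combine: (9 - 4 - 18)·√5 = -13*√5

-13*√5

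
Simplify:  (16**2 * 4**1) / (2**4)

2**6

16**2 = 2**8; 4**1 = 2**2; 2**4 = 2**4
Combine exponents: 2**6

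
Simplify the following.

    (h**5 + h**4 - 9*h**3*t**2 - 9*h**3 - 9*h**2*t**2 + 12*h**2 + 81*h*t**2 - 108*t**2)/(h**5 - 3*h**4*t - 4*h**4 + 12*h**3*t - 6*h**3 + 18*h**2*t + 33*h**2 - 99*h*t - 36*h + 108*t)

(h**2 + 3*h*t + 4*h + 12*t)/(h**2 - h - 12)

Factor: h**5 + h**4 - 9*h**3*t**2 - 9*h**3 - 9*h**2*t**2 + 12*h**2 + 81*h*t**2 - 108*t**2 = (h - 3*t)*(h + 4)*(h + 3*t)*(h**2 - 3*h + 3);  h**5 - 3*h**4*t - 4*h**4 + 12*h**3*t - 6*h**3 + 18*h**2*t + 33*h**2 - 99*h*t - 36*h + 108*t = (h + 3)*(h - 3*t)*(h**2 - 3*h + 3)*(h - 4)
Cancel the common factors (h**2 - 3*h + 3), (h - 3*t).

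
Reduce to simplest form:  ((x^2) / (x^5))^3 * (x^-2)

x^(-11)

Inside the bracket: (x^-3)
Raise to the power 3: (x^-9)
Multiply by (x^-2): add exponents.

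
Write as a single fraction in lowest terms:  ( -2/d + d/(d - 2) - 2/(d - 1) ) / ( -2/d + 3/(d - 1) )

Numerator: -2/d + d/(d - 2) - 2/(d - 1) = (d³ - 5*d² + 10*d - 4)/(d³ - 3*d² + 2*d)
Denominator: -2/d + 3/(d - 1) = (d + 2)/(d² - d)
Divide: ((d³ - 5*d² + 10*d - 4)/(d³ - 3*d² + 2*d)) · ((d² - d)/(d + 2)) = (d³ - 5*d² + 10*d - 4)/(d² - 4)

(d³ - 5*d² + 10*d - 4)/(d² - 4)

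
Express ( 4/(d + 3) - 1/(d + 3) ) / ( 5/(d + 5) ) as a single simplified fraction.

(3*d + 15)/(5*d + 15)

Numerator: 4/(d + 3) - 1/(d + 3) = 3/(d + 3)
Denominator: 5/(d + 5) = 5/(d + 5)
Divide: (3/(d + 3)) · (d/5 + 1) = (3*d + 15)/(5*d + 15)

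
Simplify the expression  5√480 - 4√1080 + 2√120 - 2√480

5√480 = 20*√30; 4√1080 = 24*√30; 2√120 = 4*√30; 2√480 = 8*√30

-8*√30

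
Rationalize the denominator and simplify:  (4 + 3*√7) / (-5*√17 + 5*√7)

(-3*√119 - 21 - 4*√17 - 4*√7)/50

Multiply numerator and denominator by 5*√7 + 5*√17.
Denominator becomes -250; numerator becomes 20*√7 + 20*√17 + 105 + 15*√119.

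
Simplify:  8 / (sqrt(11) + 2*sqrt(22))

Multiply numerator and denominator by -2*sqrt(22) + sqrt(11).
Denominator becomes -77; numerator becomes -16*sqrt(22) + 8*sqrt(11).

(-8*sqrt(11) + 16*sqrt(22))/77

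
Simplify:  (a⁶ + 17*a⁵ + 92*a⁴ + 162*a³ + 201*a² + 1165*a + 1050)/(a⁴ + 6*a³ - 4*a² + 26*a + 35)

Factor: a⁶ + 17*a⁵ + 92*a⁴ + 162*a³ + 201*a² + 1165*a + 1050 = (a + 6)·(a + 1)·(a + 7)·(a + 5)·(a² - 2*a + 5);  a⁴ + 6*a³ - 4*a² + 26*a + 35 = (a + 1)·(a² - 2*a + 5)·(a + 7)
Cancel the common factors (a² - 2*a + 5), (a + 1), (a + 7).

a² + 11*a + 30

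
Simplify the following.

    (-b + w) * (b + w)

-b^2 + w^2

(w+b)(w-b) = -b^2 + w^2.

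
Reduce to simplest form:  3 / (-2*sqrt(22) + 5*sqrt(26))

Multiply numerator and denominator by 2*sqrt(22) + 5*sqrt(26).
Denominator becomes 562; numerator becomes 6*sqrt(22) + 15*sqrt(26).

(6*sqrt(22) + 15*sqrt(26))/562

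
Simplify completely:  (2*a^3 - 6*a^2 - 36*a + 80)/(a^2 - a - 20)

2*a - 4

Factor: 2*a^3 - 6*a^2 - 36*a + 80 = 2*(a - 2)*(a - 5)*(a + 4);  a^2 - a - 20 = (a - 5)*(a + 4)
Cancel the common factors (a + 4), (a - 5).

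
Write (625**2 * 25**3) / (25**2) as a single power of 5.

625**2 = 5**8; 25**3 = 5**6; 25**2 = 5**4
Combine exponents: 5**10

5**10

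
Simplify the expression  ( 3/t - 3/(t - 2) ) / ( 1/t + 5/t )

-1/(t - 2)

Numerator: 3/t - 3/(t - 2) = -6/(t^2 - 2*t)
Denominator: 1/t + 5/t = 6/t
Divide: (-6/(t^2 - 2*t)) · (t/6) = -1/(t - 2)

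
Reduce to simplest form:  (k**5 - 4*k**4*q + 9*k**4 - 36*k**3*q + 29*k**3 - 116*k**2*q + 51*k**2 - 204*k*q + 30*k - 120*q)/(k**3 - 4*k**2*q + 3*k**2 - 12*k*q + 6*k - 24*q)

Factor: k**5 - 4*k**4*q + 9*k**4 - 36*k**3*q + 29*k**3 - 116*k**2*q + 51*k**2 - 204*k*q + 30*k - 120*q = (k**2 + 3*k + 6)*(k + 5)*(k + 1)*(k - 4*q);  k**3 - 4*k**2*q + 3*k**2 - 12*k*q + 6*k - 24*q = (k - 4*q)*(k**2 + 3*k + 6)
Cancel the common factors (k**2 + 3*k + 6), (k - 4*q).

k**2 + 6*k + 5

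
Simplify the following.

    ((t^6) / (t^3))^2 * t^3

t^9

Inside the bracket: t^3
Raise to the power 2: t^6
Multiply by t^3: add exponents.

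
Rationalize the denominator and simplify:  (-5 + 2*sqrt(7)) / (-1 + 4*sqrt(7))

(-6*sqrt(7) + 17)/37

Multiply numerator and denominator by -4*sqrt(7) - 1.
Denominator becomes -111; numerator becomes -51 + 18*sqrt(7).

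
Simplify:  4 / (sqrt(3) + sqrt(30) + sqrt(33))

(-sqrt(330) + sqrt(30) + 10*sqrt(3))/15

Group as (sqrt(30) + sqrt(33)) + sqrt(3); multiply by (sqrt(30) + sqrt(33)) - sqrt(3), then rationalise the remaining surd.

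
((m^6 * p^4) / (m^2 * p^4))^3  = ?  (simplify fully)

m^12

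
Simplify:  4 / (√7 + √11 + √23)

Group as (√11 + √23) + √7; multiply by (√11 + √23) - √7, then rationalise the remaining surd.

(-8*√1771 - 20*√23 + 76*√11 + 108*√7)/283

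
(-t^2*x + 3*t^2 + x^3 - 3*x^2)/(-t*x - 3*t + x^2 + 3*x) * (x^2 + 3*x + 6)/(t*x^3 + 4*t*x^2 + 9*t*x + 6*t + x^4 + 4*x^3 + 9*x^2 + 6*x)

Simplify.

(x - 3)/(x^2 + 4*x + 3)

Factor: -t^2*x + 3*t^2 + x^3 - 3*x^2 = (x - 3)*(t + x)*(-t + x);  -t*x - 3*t + x^2 + 3*x = (x + 3)*(-t + x);  t*x^3 + 4*t*x^2 + 9*t*x + 6*t + x^4 + 4*x^3 + 9*x^2 + 6*x = (t + x)*(x + 1)*(x^2 + 3*x + 6)
Cancel the common factors (x^2 + 3*x + 6), (-t + x), (t + x).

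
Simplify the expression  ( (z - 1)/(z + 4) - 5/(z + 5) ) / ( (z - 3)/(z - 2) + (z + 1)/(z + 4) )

(z^3 - 3*z^2 - 23*z + 50)/(2*z^3 + 10*z^2 - 14*z - 70)

Numerator: (z - 1)/(z + 4) - 5/(z + 5) = (z^2 - z - 25)/(z^2 + 9*z + 20)
Denominator: (z - 3)/(z - 2) + (z + 1)/(z + 4) = (2*z^2 - 14)/(z^2 + 2*z - 8)
Divide: ((z^2 - z - 25)/(z^2 + 9*z + 20)) · ((z^2 + 2*z - 8)/(2*z^2 - 14)) = (z^3 - 3*z^2 - 23*z + 50)/(2*z^3 + 10*z^2 - 14*z - 70)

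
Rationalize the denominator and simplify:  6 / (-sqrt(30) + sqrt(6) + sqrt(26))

Group as (sqrt(6) + sqrt(26)) - sqrt(30); multiply by (sqrt(6) + sqrt(26)) + sqrt(30), then rationalise the remaining surd.

(-3*sqrt(30) + 15*sqrt(26) + 75*sqrt(6) + 18*sqrt(130))/155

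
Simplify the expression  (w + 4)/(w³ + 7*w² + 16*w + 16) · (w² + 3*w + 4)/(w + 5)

1/(w + 5)

Factor: w³ + 7*w² + 16*w + 16 = (w² + 3*w + 4)·(w + 4)
Cancel the common factors (w² + 3*w + 4), (w + 4).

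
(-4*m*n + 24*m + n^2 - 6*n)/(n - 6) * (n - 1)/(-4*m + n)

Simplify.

n - 1

Factor: -4*m*n + 24*m + n^2 - 6*n = (n - 6)*(-4*m + n)
Cancel the common factors (-4*m + n), (n - 6).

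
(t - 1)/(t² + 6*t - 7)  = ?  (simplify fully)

1/(t + 7)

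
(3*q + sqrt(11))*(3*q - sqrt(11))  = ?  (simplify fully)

Difference of squares with P = 3*q, Q = sqrt(11).

9*q**2 - 11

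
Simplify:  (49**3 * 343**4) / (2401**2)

7**10

49**3 = 7**6; 343**4 = 7**12; 2401**2 = 7**8
Combine exponents: 7**10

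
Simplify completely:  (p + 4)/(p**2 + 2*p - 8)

Factor: p**2 + 2*p - 8 = (p - 2)*(p + 4)
Cancel the common factor (p + 4).

1/(p - 2)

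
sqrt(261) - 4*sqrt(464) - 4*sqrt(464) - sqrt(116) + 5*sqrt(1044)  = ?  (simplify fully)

-sqrt(29)

sqrt(261) = 3*sqrt(29); 4*sqrt(464) = 16*sqrt(29); 4*sqrt(464) = 16*sqrt(29); sqrt(116) = 2*sqrt(29); 5*sqrt(1044) = 30*sqrt(29)
Combine: (3 - 16 - 16 - 2 + 30)·sqrt(29) = -sqrt(29)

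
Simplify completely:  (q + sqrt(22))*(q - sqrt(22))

q^2 - 22

(q)^2 - (sqrt(22))^2 = q^2 - 22.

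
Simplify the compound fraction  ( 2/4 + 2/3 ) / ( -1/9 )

Numerator: 2/4 + 2/3 = 7/6
Denominator: -1/9 = -1/9
Divide: (7/6) · (-9) = -21/2

-21/2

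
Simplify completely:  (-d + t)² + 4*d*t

Expanding gives d² + 2*d*t + t², a perfect square.

(d + t)²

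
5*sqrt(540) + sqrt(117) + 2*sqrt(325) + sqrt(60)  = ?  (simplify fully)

5*sqrt(540) = 30*sqrt(15); sqrt(117) = 3*sqrt(13); 2*sqrt(325) = 10*sqrt(13); sqrt(60) = 2*sqrt(15)

13*sqrt(13) + 32*sqrt(15)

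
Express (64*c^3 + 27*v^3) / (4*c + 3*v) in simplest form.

16*c^2 - 12*c*v + 9*v^2

Factor as (a+b)(a^2-ab+b^2) with a=(4*c), b=(3*v).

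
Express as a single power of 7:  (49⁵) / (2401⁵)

49⁵ = 7^10; 2401⁵ = 7^20
Combine exponents: 7^(-10)

7^(-10)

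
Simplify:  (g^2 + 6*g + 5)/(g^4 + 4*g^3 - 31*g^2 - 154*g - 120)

Factor: g^2 + 6*g + 5 = (g + 5)*(g + 1);  g^4 + 4*g^3 - 31*g^2 - 154*g - 120 = (g + 1)*(g + 5)*(g + 4)*(g - 6)
Cancel the common factors (g + 5), (g + 1).

1/(g^2 - 2*g - 24)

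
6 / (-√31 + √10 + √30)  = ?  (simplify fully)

Group as (√10 + √30) - √31; multiply by (√10 + √30) + √31, then rationalise the remaining surd.

(-18*√31 + 22*√30 + 102*√10 + 40*√93)/373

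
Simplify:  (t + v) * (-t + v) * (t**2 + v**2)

-t**4 + v**4

(v+t)(v-t) = -t**2 + v**2; continue pairing.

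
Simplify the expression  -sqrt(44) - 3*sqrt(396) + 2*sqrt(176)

-12*sqrt(11)

sqrt(44) = 2*sqrt(11); 3*sqrt(396) = 18*sqrt(11); 2*sqrt(176) = 8*sqrt(11)
Combine: (-2 - 18 + 8)·sqrt(11) = -12*sqrt(11)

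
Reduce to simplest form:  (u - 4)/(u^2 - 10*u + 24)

1/(u - 6)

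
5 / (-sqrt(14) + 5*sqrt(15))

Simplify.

(5*sqrt(14) + 25*sqrt(15))/361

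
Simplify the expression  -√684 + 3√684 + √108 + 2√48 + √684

14*√3 + 18*√19

√684 = 6*√19; 3√684 = 18*√19; √108 = 6*√3; 2√48 = 8*√3; √684 = 6*√19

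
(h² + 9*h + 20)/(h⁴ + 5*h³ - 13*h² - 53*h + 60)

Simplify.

1/(h² - 4*h + 3)

Factor: h² + 9*h + 20 = (h + 4)·(h + 5);  h⁴ + 5*h³ - 13*h² - 53*h + 60 = (h - 1)·(h - 3)·(h + 5)·(h + 4)
Cancel the common factors (h + 4), (h + 5).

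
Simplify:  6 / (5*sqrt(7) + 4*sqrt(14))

Multiply numerator and denominator by -5*sqrt(7) + 4*sqrt(14).
Denominator becomes 49; numerator becomes -30*sqrt(7) + 24*sqrt(14).

(-30*sqrt(7) + 24*sqrt(14))/49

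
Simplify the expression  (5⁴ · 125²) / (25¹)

5^8

5⁴ = 5^4; 125² = 5^6; 25¹ = 5^2
Combine exponents: 5^8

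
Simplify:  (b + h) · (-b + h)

Telescope via difference of squares: (h+b)(h-b) = -b² + h².

-b² + h²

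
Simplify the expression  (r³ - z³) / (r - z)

r² + r*z + z²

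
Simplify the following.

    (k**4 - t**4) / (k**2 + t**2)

k**4 - t**4 factors as -(-k + t)*(k + t)*(k**2 + t**2).

k**2 - t**2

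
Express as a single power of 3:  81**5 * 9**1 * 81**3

3**34

81**5 = 3**20; 9**1 = 3**2; 81**3 = 3**12
Combine exponents: 3**34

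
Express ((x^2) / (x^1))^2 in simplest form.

Inside the bracket: x^1
Raise to the power 2: x^2

x^2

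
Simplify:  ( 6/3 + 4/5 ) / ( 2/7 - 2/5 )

Numerator: 6/3 + 4/5 = 14/5
Denominator: 2/7 - 2/5 = -4/35
Divide: (14/5) · (-35/4) = -49/2

-49/2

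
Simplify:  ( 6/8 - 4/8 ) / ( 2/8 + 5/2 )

1/11

Numerator: 6/8 - 4/8 = 1/4
Denominator: 2/8 + 5/2 = 11/4
Divide: (1/4) · (4/11) = 1/11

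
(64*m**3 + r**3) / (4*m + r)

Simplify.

16*m**2 - 4*m*r + r**2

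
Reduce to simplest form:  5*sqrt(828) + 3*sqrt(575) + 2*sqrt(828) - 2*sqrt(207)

51*sqrt(23)

5*sqrt(828) = 30*sqrt(23); 3*sqrt(575) = 15*sqrt(23); 2*sqrt(828) = 12*sqrt(23); 2*sqrt(207) = 6*sqrt(23)
Combine: (30 + 15 + 12 - 6)·sqrt(23) = 51*sqrt(23)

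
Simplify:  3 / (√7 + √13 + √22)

(-√2002 - √22 + 8*√13 + 14*√7)/60

Group as (√13 + √22) + √7; multiply by (√13 + √22) - √7, then rationalise the remaining surd.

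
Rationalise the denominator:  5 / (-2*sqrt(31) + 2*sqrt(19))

(-5*sqrt(31) - 5*sqrt(19))/24

Multiply numerator and denominator by 2*sqrt(19) + 2*sqrt(31).
Denominator becomes -48; numerator becomes 10*sqrt(19) + 10*sqrt(31).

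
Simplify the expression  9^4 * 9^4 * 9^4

9^4 = 3^8; 9^4 = 3^8; 9^4 = 3^8
Combine exponents: 3^24

3^24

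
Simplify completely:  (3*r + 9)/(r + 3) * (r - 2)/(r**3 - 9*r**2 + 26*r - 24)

Factor: 3*r + 9 = 3*(r + 3);  r**3 - 9*r**2 + 26*r - 24 = (r - 3)*(r - 2)*(r - 4)
Cancel the common factors (r - 2), (r + 3).

3/(r**2 - 7*r + 12)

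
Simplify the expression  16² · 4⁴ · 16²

2^24

16² = 2^8; 4⁴ = 2^8; 16² = 2^8
Combine exponents: 2^24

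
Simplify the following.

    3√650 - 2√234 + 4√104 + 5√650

3√650 = 15*√26; 2√234 = 6*√26; 4√104 = 8*√26; 5√650 = 25*√26
Combine: (15 - 6 + 8 + 25)·√26 = 42*√26

42*√26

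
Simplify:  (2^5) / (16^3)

2^5 = 2^5; 16^3 = 2^12
Combine exponents: 2^(-7)

2^(-7)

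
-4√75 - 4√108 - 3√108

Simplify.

4√75 = 20*√3; 4√108 = 24*√3; 3√108 = 18*√3
Combine: (-20 - 24 - 18)·√3 = -62*√3

-62*√3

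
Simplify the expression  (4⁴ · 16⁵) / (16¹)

4⁴ = 2^8; 16⁵ = 2^20; 16¹ = 2^4
Combine exponents: 2^24

2^24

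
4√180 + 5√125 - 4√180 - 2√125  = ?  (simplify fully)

15*√5

4√180 = 24*√5; 5√125 = 25*√5; 4√180 = 24*√5; 2√125 = 10*√5
Combine: (24 + 25 - 24 - 10)·√5 = 15*√5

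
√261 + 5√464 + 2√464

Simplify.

√261 = 3*√29; 5√464 = 20*√29; 2√464 = 8*√29
Combine: (3 + 20 + 8)·√29 = 31*√29

31*√29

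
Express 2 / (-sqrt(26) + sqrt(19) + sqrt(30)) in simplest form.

Group as (sqrt(19) + sqrt(30)) - sqrt(26); multiply by (sqrt(19) + sqrt(30)) + sqrt(26), then rationalise the remaining surd.

(-46*sqrt(26) + 30*sqrt(30) + 74*sqrt(19) + 8*sqrt(3705))/1751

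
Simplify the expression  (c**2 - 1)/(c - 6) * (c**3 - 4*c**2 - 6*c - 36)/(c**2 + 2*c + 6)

c**2 - 1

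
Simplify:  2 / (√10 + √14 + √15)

(-40*√21 + 18*√15 + 22*√14 + 38*√10)/479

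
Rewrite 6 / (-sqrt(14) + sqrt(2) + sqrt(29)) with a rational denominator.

(-82*sqrt(2) - 8*sqrt(203) + 34*sqrt(14) + 26*sqrt(29))/19

Group as (sqrt(2) + sqrt(29)) - sqrt(14); multiply by (sqrt(2) + sqrt(29)) + sqrt(14), then rationalise the remaining surd.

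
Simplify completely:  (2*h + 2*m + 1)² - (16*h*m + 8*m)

(2*h - 2*m + 1)²

Expand the square and combine the (16*h*m + 8*m) term.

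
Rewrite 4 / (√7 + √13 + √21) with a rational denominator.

(-56*√39 - 4*√21 + 60*√13 + 108*√7)/363

Group as (√7 + √21) + √13; multiply by (√7 + √21) - √13, then rationalise the remaining surd.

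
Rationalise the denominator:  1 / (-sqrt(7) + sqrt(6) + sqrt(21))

Group as (sqrt(6) + sqrt(21)) - sqrt(7); multiply by (sqrt(6) + sqrt(21)) + sqrt(7), then rationalise the remaining surd.

(-10*sqrt(7) - 4*sqrt(21) + 11*sqrt(6) + 21*sqrt(2))/52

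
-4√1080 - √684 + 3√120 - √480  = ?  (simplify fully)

4√1080 = 24*√30; √684 = 6*√19; 3√120 = 6*√30; √480 = 4*√30

-22*√30 - 6*√19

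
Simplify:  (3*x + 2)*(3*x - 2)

Difference of squares with P = 3*x, Q = 2.

9*x^2 - 4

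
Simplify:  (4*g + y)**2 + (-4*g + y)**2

32*g**2 + 2*y**2

Write as f(y,(4*g)) + f(y,-(4*g)) and expand.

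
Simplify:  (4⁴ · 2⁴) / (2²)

2^10

4⁴ = 2^8; 2⁴ = 2^4; 2² = 2^2
Combine exponents: 2^10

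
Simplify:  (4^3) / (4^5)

2^(-4)

4^3 = 2^6; 4^5 = 2^10
Combine exponents: 2^(-4)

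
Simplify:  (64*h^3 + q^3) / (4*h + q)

Factor as (a+b)(a^2-ab+b^2) with a=q, b=(4*h).

16*h^2 - 4*h*q + q^2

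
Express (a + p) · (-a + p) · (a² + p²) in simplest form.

-a⁴ + p⁴

(p+a)(p-a) = -a² + p²; continue pairing.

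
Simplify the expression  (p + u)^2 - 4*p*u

Expand the square and combine the 4*p*u term.

(p - u)^2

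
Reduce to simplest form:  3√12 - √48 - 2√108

-10*√3

3√12 = 6*√3; √48 = 4*√3; 2√108 = 12*√3
Combine: (6 - 4 - 12)·√3 = -10*√3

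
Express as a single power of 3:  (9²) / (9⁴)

9² = 3^4; 9⁴ = 3^8
Combine exponents: 3^(-4)

3^(-4)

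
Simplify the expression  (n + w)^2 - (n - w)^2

4*n*w

Only the odd-power cross terms survive.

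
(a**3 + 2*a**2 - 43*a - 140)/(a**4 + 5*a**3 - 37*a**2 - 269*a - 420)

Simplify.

1/(a + 3)

Factor: a**3 + 2*a**2 - 43*a - 140 = (a + 5)*(a - 7)*(a + 4);  a**4 + 5*a**3 - 37*a**2 - 269*a - 420 = (a + 5)*(a + 3)*(a - 7)*(a + 4)
Cancel the common factors (a + 4), (a - 7), (a + 5).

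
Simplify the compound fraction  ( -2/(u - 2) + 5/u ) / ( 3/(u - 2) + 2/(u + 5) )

Numerator: -2/(u - 2) + 5/u = (3*u - 10)/(u² - 2*u)
Denominator: 3/(u - 2) + 2/(u + 5) = (5*u + 11)/(u² + 3*u - 10)
Divide: ((3*u - 10)/(u² - 2*u)) · ((u² + 3*u - 10)/(5*u + 11)) = (3*u² + 5*u - 50)/(5*u² + 11*u)

(3*u² + 5*u - 50)/(5*u² + 11*u)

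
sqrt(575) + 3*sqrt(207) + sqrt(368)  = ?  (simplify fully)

sqrt(575) = 5*sqrt(23); 3*sqrt(207) = 9*sqrt(23); sqrt(368) = 4*sqrt(23)
Combine: (5 + 9 + 4)·sqrt(23) = 18*sqrt(23)

18*sqrt(23)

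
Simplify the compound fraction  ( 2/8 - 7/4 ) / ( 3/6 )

Numerator: 2/8 - 7/4 = -3/2
Denominator: 3/6 = 1/2
Divide: (-3/2) · (2) = -3

-3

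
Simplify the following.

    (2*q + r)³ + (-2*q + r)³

Binomially expand both and collect terms in r, (2*q).

2*r*(12*q² + r²)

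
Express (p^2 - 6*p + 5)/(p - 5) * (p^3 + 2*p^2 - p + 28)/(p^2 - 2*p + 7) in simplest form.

Factor: p^2 - 6*p + 5 = (p - 5)*(p - 1);  p^3 + 2*p^2 - p + 28 = (p + 4)*(p^2 - 2*p + 7)
Cancel the common factors (p^2 - 2*p + 7), (p - 5).

p^2 + 3*p - 4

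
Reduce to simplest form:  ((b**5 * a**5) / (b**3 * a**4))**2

Inside the bracket: b**2 * a**1
Raise to the power 2: b**4 * a**2

a**2*b**4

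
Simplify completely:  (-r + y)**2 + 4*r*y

Expanding gives r**2 + 2*r*y + y**2, a perfect square.

(r + y)**2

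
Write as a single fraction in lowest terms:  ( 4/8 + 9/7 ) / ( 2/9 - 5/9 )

-75/14

Numerator: 4/8 + 9/7 = 25/14
Denominator: 2/9 - 5/9 = -1/3
Divide: (25/14) · (-3) = -75/14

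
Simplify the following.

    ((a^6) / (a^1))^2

a^10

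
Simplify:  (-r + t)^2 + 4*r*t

After expansion: r^2 + 2*r*t + t^2 — a perfect-square trinomial.

(r + t)^2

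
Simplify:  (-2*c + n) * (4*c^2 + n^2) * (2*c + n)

-16*c^4 + n^4

Pair the conjugate factors: (n+(2*c))(n-(2*c)) = -4*c^2 + n^2, then repeat with the next factor.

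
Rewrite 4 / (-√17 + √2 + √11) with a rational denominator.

(2*√17 + 4*√11 + 13*√2 + √374)/9

Group as (√2 + √11) - √17; multiply by (√2 + √11) + √17, then rationalise the remaining surd.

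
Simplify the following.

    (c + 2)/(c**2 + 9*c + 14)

1/(c + 7)

Factor: c**2 + 9*c + 14 = (c + 2)*(c + 7)
Cancel the common factor (c + 2).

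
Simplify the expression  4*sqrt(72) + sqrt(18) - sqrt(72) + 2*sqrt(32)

29*sqrt(2)

4*sqrt(72) = 24*sqrt(2); sqrt(18) = 3*sqrt(2); sqrt(72) = 6*sqrt(2); 2*sqrt(32) = 8*sqrt(2)
Combine: (24 + 3 - 6 + 8)·sqrt(2) = 29*sqrt(2)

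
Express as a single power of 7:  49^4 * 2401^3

7^20

49^4 = 7^8; 2401^3 = 7^12
Combine exponents: 7^20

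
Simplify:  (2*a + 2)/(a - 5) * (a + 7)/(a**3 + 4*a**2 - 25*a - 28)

2/(a**2 - 9*a + 20)

Factor: 2*a + 2 = 2*(a + 1);  a**3 + 4*a**2 - 25*a - 28 = (a + 1)*(a - 4)*(a + 7)
Cancel the common factors (a + 7), (a + 1).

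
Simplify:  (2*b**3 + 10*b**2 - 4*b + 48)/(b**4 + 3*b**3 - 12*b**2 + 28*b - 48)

2/(b - 2)

Factor: 2*b**3 + 10*b**2 - 4*b + 48 = 2*(b**2 - b + 4)*(b + 6);  b**4 + 3*b**3 - 12*b**2 + 28*b - 48 = (b**2 - b + 4)*(b - 2)*(b + 6)
Cancel the common factors (b**2 - b + 4), (b + 6).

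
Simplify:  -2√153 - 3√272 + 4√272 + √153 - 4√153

-11*√17

2√153 = 6*√17; 3√272 = 12*√17; 4√272 = 16*√17; √153 = 3*√17; 4√153 = 12*√17
Combine: (-6 - 12 + 16 + 3 - 12)·√17 = -11*√17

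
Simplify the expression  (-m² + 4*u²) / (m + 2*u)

-m + 2*u

Difference of squares: factor out (m + 2*u).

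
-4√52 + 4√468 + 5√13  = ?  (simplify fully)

21*√13

4√52 = 8*√13; 4√468 = 24*√13; 5√13 = 5*√13
Combine: (-8 + 24 + 5)·√13 = 21*√13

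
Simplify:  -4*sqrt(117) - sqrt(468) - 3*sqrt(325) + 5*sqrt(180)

-33*sqrt(13) + 30*sqrt(5)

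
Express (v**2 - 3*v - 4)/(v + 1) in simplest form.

v - 4

Factor: v**2 - 3*v - 4 = (v - 4)*(v + 1)
Cancel the common factor (v + 1).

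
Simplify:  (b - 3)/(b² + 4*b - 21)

Factor: b² + 4*b - 21 = (b + 7)·(b - 3)
Cancel the common factor (b - 3).

1/(b + 7)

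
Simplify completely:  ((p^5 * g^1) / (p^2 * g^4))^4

Inside the bracket: p^3 * (g^-3)
Raise to the power 4: p^12 * (g^-12)

p^12/g^12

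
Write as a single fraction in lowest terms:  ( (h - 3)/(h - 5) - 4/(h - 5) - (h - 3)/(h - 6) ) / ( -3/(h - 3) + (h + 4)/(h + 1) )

Numerator: (h - 3)/(h - 5) - 4/(h - 5) - (h - 3)/(h - 6) = (-5*h + 27)/(h^2 - 11*h + 30)
Denominator: -3/(h - 3) + (h + 4)/(h + 1) = (h^2 - 2*h - 15)/(h^2 - 2*h - 3)
Divide: ((-5*h + 27)/(h^2 - 11*h + 30)) · ((h^2 - 2*h - 3)/(h^2 - 2*h - 15)) = (-5*h^3 + 37*h^2 - 39*h - 81)/(h^4 - 13*h^3 + 37*h^2 + 105*h - 450)

(-5*h^3 + 37*h^2 - 39*h - 81)/(h^4 - 13*h^3 + 37*h^2 + 105*h - 450)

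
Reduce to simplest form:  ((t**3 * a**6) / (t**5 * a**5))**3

a**3/t**6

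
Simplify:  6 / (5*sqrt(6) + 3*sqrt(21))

(-10*sqrt(6) + 6*sqrt(21))/13

Multiply numerator and denominator by -5*sqrt(6) + 3*sqrt(21).
Denominator becomes 39; numerator becomes -30*sqrt(6) + 18*sqrt(21).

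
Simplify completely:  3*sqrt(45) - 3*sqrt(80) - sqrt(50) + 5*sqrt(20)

3*sqrt(45) = 9*sqrt(5); 3*sqrt(80) = 12*sqrt(5); sqrt(50) = 5*sqrt(2); 5*sqrt(20) = 10*sqrt(5)

-5*sqrt(2) + 7*sqrt(5)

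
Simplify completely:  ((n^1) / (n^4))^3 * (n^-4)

Inside the bracket: (n^-3)
Raise to the power 3: (n^-9)
Multiply by (n^-4): add exponents.

n^(-13)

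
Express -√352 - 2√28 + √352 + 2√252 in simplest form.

8*√7

√352 = 4*√22; 2√28 = 4*√7; √352 = 4*√22; 2√252 = 12*√7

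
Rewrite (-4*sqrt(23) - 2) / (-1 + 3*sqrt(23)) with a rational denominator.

(-139 - 5*sqrt(23))/103

Multiply numerator and denominator by -3*sqrt(23) - 1.
Denominator becomes -206; numerator becomes 10*sqrt(23) + 278.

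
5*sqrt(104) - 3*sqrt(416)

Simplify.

-2*sqrt(26)

5*sqrt(104) = 10*sqrt(26); 3*sqrt(416) = 12*sqrt(26)
Combine: (10 - 12)·sqrt(26) = -2*sqrt(26)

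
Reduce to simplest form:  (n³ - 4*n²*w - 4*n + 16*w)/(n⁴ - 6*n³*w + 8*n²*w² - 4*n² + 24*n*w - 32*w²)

Factor: n³ - 4*n²*w - 4*n + 16*w = (n - 4*w)·(n + 2)·(n - 2);  n⁴ - 6*n³*w + 8*n²*w² - 4*n² + 24*n*w - 32*w² = (n - 4*w)·(n + 2)·(n - 2)·(n - 2*w)
Cancel the common factors (n - 4*w), (n - 2), (n + 2).

-1/(-n + 2*w)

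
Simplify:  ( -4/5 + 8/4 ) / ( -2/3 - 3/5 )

Numerator: -4/5 + 8/4 = 6/5
Denominator: -2/3 - 3/5 = -19/15
Divide: (6/5) · (-15/19) = -18/19

-18/19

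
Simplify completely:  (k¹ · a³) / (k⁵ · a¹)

Quotient: (k^-4) · a²

a²/k⁴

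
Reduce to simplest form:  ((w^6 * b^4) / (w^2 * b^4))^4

w^16

Inside the bracket: w^4
Raise to the power 4: w^16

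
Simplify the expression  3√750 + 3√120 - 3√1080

3*√30

3√750 = 15*√30; 3√120 = 6*√30; 3√1080 = 18*√30
Combine: (15 + 6 - 18)·√30 = 3*√30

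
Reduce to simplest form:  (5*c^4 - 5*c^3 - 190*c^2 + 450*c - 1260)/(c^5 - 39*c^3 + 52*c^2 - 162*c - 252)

5/(c + 1)

Factor: 5*c^4 - 5*c^3 - 190*c^2 + 450*c - 1260 = 5*(c^2 - 2*c + 6)*(c - 6)*(c + 7);  c^5 - 39*c^3 + 52*c^2 - 162*c - 252 = (c + 1)*(c^2 - 2*c + 6)*(c + 7)*(c - 6)
Cancel the common factors (c^2 - 2*c + 6), (c - 6), (c + 7).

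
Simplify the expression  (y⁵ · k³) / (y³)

k³*y²

Quotient: y² · k³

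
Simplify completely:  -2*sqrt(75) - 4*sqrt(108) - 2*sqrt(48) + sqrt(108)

-36*sqrt(3)

2*sqrt(75) = 10*sqrt(3); 4*sqrt(108) = 24*sqrt(3); 2*sqrt(48) = 8*sqrt(3); sqrt(108) = 6*sqrt(3)
Combine: (-10 - 24 - 8 + 6)·sqrt(3) = -36*sqrt(3)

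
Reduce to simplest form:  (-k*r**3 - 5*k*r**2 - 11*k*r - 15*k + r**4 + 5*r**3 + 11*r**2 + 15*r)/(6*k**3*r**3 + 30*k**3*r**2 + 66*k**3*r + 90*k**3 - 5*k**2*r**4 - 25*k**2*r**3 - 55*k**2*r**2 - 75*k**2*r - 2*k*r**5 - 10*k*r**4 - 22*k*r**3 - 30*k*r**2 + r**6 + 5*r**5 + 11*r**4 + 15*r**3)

1/(-6*k**2 - k*r + r**2)

Factor: -k*r**3 - 5*k*r**2 - 11*k*r - 15*k + r**4 + 5*r**3 + 11*r**2 + 15*r = (-k + r)*(r + 3)*(r**2 + 2*r + 5);  6*k**3*r**3 + 30*k**3*r**2 + 66*k**3*r + 90*k**3 - 5*k**2*r**4 - 25*k**2*r**3 - 55*k**2*r**2 - 75*k**2*r - 2*k*r**5 - 10*k*r**4 - 22*k*r**3 - 30*k*r**2 + r**6 + 5*r**5 + 11*r**4 + 15*r**3 = (-k + r)*(-3*k + r)*(r + 3)*(2*k + r)*(r**2 + 2*r + 5)
Cancel the common factors (r**2 + 2*r + 5), (-k + r), (r + 3).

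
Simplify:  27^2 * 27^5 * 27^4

3^33

27^2 = 3^6; 27^5 = 3^15; 27^4 = 3^12
Combine exponents: 3^33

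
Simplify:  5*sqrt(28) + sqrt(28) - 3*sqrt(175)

-3*sqrt(7)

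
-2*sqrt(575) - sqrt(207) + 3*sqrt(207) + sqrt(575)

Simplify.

sqrt(23)

2*sqrt(575) = 10*sqrt(23); sqrt(207) = 3*sqrt(23); 3*sqrt(207) = 9*sqrt(23); sqrt(575) = 5*sqrt(23)
Combine: (-10 - 3 + 9 + 5)·sqrt(23) = sqrt(23)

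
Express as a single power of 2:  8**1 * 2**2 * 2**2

2**7

8**1 = 2**3; 2**2 = 2**2; 2**2 = 2**2
Combine exponents: 2**7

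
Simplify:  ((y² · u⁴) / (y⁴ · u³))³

u³/y⁶

Inside the bracket: (y^-2) · u¹
Raise to the power 3: (y^-6) · u³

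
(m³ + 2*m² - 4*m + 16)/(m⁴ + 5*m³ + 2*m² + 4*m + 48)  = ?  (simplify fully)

1/(m + 3)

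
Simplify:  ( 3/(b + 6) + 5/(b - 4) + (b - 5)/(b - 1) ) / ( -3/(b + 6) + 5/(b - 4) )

(b^3 + 5*b^2 - 24*b + 102)/(2*b^2 + 40*b - 42)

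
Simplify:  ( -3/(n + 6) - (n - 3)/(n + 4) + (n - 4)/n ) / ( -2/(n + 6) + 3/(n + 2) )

(-10*n**2 - 116*n - 192)/(n**3 + 18*n**2 + 56*n)

Numerator: -3/(n + 6) - (n - 3)/(n + 4) + (n - 4)/n = (-10*n - 96)/(n**3 + 10*n**2 + 24*n)
Denominator: -2/(n + 6) + 3/(n + 2) = (n + 14)/(n**2 + 8*n + 12)
Divide: ((-10*n - 96)/(n**3 + 10*n**2 + 24*n)) · ((n**2 + 8*n + 12)/(n + 14)) = (-10*n**2 - 116*n - 192)/(n**3 + 18*n**2 + 56*n)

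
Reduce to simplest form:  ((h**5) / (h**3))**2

h**4

Inside the bracket: h**2
Raise to the power 2: h**4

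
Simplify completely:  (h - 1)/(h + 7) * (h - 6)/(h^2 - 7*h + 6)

1/(h + 7)

Factor: h^2 - 7*h + 6 = (h - 1)*(h - 6)
Cancel the common factors (h - 1), (h - 6).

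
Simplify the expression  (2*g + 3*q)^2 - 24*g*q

(2*g - 3*q)^2

Expanding gives 4*g^2 - 12*g*q + 9*q^2, a perfect square.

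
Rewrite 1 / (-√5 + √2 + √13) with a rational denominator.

Group as (√2 + √13) - √5; multiply by (√2 + √13) + √5, then rationalise the remaining surd.

(-5*√5 - 3*√13 + 8*√2 + √130)/2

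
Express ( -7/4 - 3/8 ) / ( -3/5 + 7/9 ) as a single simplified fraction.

Numerator: -7/4 - 3/8 = -17/8
Denominator: -3/5 + 7/9 = 8/45
Divide: (-17/8) · (45/8) = -765/64

-765/64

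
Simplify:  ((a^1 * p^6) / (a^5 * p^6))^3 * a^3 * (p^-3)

Inside the bracket: (a^-4)
Raise to the power 3: (a^-12)
Multiply by a^3 * (p^-3): add exponents.

1/(a^9*p^3)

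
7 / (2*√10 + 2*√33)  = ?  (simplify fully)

(-7*√10 + 7*√33)/46

Multiply numerator and denominator by -2*√33 + 2*√10.
Denominator becomes -92; numerator becomes -14*√33 + 14*√10.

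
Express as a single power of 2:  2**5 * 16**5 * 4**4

2**5 = 2**5; 16**5 = 2**20; 4**4 = 2**8
Combine exponents: 2**33

2**33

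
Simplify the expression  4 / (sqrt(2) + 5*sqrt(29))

Multiply numerator and denominator by -sqrt(2) + 5*sqrt(29).
Denominator becomes 723; numerator becomes -4*sqrt(2) + 20*sqrt(29).

(-4*sqrt(2) + 20*sqrt(29))/723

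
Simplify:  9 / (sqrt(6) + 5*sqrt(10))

Multiply numerator and denominator by -sqrt(6) + 5*sqrt(10).
Denominator becomes 244; numerator becomes -9*sqrt(6) + 45*sqrt(10).

(-9*sqrt(6) + 45*sqrt(10))/244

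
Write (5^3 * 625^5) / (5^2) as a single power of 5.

5^3 = 5^3; 625^5 = 5^20; 5^2 = 5^2
Combine exponents: 5^21

5^21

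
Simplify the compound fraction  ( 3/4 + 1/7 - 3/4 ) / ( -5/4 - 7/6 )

Numerator: 3/4 + 1/7 - 3/4 = 1/7
Denominator: -5/4 - 7/6 = -29/12
Divide: (1/7) · (-12/29) = -12/203

-12/203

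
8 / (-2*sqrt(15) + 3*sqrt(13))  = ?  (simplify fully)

(16*sqrt(15) + 24*sqrt(13))/57

Multiply numerator and denominator by 2*sqrt(15) + 3*sqrt(13).
Denominator becomes 57; numerator becomes 16*sqrt(15) + 24*sqrt(13).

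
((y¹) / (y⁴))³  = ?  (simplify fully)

y^(-9)

Inside the bracket: (y^-3)
Raise to the power 3: (y^-9)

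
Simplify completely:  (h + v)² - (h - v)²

4*h*v

Only the odd-power cross terms survive.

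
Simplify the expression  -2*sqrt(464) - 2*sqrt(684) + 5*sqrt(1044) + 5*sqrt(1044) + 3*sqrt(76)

-6*sqrt(19) + 52*sqrt(29)

2*sqrt(464) = 8*sqrt(29); 2*sqrt(684) = 12*sqrt(19); 5*sqrt(1044) = 30*sqrt(29); 5*sqrt(1044) = 30*sqrt(29); 3*sqrt(76) = 6*sqrt(19)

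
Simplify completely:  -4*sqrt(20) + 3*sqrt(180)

4*sqrt(20) = 8*sqrt(5); 3*sqrt(180) = 18*sqrt(5)
Combine: (-8 + 18)·sqrt(5) = 10*sqrt(5)

10*sqrt(5)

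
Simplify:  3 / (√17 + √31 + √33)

Group as (√17 + √33) + √31; multiply by (√17 + √33) - √31, then rationalise the remaining surd.

(-6*√17391 + 45*√33 + 57*√31 + 141*√17)/1883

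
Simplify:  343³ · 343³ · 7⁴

343³ = 7^9; 343³ = 7^9; 7⁴ = 7^4
Combine exponents: 7^22

7^22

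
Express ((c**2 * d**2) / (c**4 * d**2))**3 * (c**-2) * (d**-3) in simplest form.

1/(c**8*d**3)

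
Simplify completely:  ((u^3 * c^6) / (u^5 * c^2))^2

Inside the bracket: (u^-2) * c^4
Raise to the power 2: (u^-4) * c^8

c^8/u^4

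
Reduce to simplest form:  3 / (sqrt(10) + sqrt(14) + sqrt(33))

(-12*sqrt(1155) - 27*sqrt(33) + 87*sqrt(14) + 111*sqrt(10))/479

Group as (sqrt(14) + sqrt(33)) + sqrt(10); multiply by (sqrt(14) + sqrt(33)) - sqrt(10), then rationalise the remaining surd.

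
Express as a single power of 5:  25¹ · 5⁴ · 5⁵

5^11

25¹ = 5^2; 5⁴ = 5^4; 5⁵ = 5^5
Combine exponents: 5^11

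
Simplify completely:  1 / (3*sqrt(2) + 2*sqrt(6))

(-3*sqrt(2) + 2*sqrt(6))/6

Multiply numerator and denominator by -2*sqrt(6) + 3*sqrt(2).
Denominator becomes -6; numerator becomes -2*sqrt(6) + 3*sqrt(2).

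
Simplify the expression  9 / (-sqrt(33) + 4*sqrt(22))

(9*sqrt(33) + 36*sqrt(22))/319

Multiply numerator and denominator by sqrt(33) + 4*sqrt(22).
Denominator becomes 319; numerator becomes 9*sqrt(33) + 36*sqrt(22).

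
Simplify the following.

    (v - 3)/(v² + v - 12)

1/(v + 4)

Factor: v² + v - 12 = (v + 4)·(v - 3)
Cancel the common factor (v - 3).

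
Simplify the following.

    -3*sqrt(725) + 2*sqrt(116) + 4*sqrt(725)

9*sqrt(29)

3*sqrt(725) = 15*sqrt(29); 2*sqrt(116) = 4*sqrt(29); 4*sqrt(725) = 20*sqrt(29)
Combine: (-15 + 4 + 20)·sqrt(29) = 9*sqrt(29)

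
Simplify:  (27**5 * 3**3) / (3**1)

3**17

27**5 = 3**15; 3**3 = 3**3; 3**1 = 3**1
Combine exponents: 3**17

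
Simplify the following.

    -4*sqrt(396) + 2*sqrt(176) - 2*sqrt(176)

4*sqrt(396) = 24*sqrt(11); 2*sqrt(176) = 8*sqrt(11); 2*sqrt(176) = 8*sqrt(11)
Combine: (-24 + 8 - 8)·sqrt(11) = -24*sqrt(11)

-24*sqrt(11)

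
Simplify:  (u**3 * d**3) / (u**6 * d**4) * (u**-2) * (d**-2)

Quotient: (u**-3) * (d**-1)
Multiply by (u**-2) * (d**-2): add exponents.

1/(d**3*u**5)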